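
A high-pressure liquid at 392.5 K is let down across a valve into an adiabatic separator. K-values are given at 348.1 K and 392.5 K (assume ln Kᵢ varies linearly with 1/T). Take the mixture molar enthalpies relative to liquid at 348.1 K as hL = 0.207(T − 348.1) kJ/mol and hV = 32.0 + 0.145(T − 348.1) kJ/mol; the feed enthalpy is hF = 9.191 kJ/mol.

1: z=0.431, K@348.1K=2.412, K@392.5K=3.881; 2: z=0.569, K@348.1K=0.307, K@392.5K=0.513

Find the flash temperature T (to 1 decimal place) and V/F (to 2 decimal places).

Adiabatic flash: solve Rachford–Rice at each trial T, then check hF = ψ·hV(T) + (1−ψ)·hL(T).
  T = 348.1 K: K = (2.412, 0.307), RR gives ψ = 0.219, H_out = 7.007 kJ/mol
  T = 392.5 K: K = (3.881, 0.513), RR gives ψ = 0.688, H_out = 29.299 kJ/mol
  T = 370.3 K: K = (3.104, 0.403), RR gives ψ = 0.451, H_out = 18.420 kJ/mol
  T = 359.2 K: K = (2.747, 0.353), RR gives ψ = 0.341, H_out = 12.963 kJ/mol
  T = 353.6 K: K = (2.575, 0.329), RR gives ψ = 0.281, H_out = 10.050 kJ/mol
  T = 350.9 K: K = (2.494, 0.318), RR gives ψ = 0.251, H_out = 8.583 kJ/mol
  T = 352.2 K: K = (2.533, 0.324), RR gives ψ = 0.266, H_out = 9.296 kJ/mol
Linear interpolation between T = 350.9 (H_out = 8.583) and T = 352.2 (H_out = 9.296) on hF = 9.191 gives T ≈ 352.0 K, at which ψ = 0.26.

T = 352.0 K, V/F = 0.26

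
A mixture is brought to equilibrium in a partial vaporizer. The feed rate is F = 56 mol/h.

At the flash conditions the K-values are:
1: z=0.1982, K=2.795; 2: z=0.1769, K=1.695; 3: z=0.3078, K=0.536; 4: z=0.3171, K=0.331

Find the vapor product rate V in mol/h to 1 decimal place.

V = 8.6 mol/h

Newton–Raphson from β = 0.5:
  β = 0.5000: g = -0.22600, g' = -0.6572 → β = 0.1561
  β = 0.1561: g = -0.00206, g' = -0.7131 → β = 0.1532
Converged at β = 0.1533.
Then V = β·F = 0.1533·56 = 8.6 mol/h and L = F − V = 47.4 mol/h.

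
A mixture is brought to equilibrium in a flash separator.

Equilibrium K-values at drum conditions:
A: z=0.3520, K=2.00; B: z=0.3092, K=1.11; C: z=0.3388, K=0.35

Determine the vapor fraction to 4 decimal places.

Newton iteration, ψ⁰ = 0.5:
  ψ = 0.5000: g = -0.05935, g' = -0.4740 → ψ = 0.3748
  ψ = 0.3748: g = -0.00244, g' = -0.4399 → ψ = 0.3692
Converged at ψ = 0.3692.

ψ = 0.3692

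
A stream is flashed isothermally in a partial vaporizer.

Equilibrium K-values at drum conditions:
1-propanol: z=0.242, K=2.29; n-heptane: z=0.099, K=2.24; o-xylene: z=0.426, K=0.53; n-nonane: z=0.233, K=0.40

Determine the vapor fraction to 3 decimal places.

ψ = 0.143

Rachford–Rice: g(ψ) = Σ zᵢ(Kᵢ−1)/(1+ψ(Kᵢ−1)) = 0.
g(0) = ΣzᵢKᵢ − 1 = 0.095 and g(1) = 1 − Σzᵢ/Kᵢ = -0.536, so a root lies in (0, 1).
Newton iteration, ψ⁰ = 0.65:
  ψ = 0.650: g = -0.2797, g' = -0.586 → ψ = 0.173
  ψ = 0.173: g = -0.0176, g' = -0.588 → ψ = 0.143
Converged at ψ = 0.143.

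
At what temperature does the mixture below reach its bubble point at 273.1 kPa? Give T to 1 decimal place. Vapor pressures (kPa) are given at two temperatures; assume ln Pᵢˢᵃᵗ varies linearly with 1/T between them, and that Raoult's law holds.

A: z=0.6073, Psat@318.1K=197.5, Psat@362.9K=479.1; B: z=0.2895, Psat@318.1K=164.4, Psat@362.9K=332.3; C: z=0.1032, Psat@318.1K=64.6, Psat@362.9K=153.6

Bubble-point temperature: ΣzᵢPᵢˢᵃᵗ(T) = P. Interpolate ln Pᵢˢᵃᵗ = aᵢ + bᵢ/T.
  T = 318.1 K: ΣzᵢPᵢˢᵃᵗ = 174.20 kPa
  T = 362.9 K: ΣzᵢPᵢˢᵃᵗ = 403.01 kPa
  T = 340.5 K: ΣzᵢPᵢˢᵃᵗ = 272.16 kPa
  T = 351.7 K: ΣzᵢPᵢˢᵃᵗ = 333.21 kPa
  T = 346.1 K: ΣzᵢPᵢˢᵃᵗ = 301.62 kPa
  T = 343.3 K: ΣzᵢPᵢˢᵃᵗ = 286.63 kPa
Interpolating between 340.5 K and 343.3 K gives T ≈ 340.7 K.

T = 340.7 K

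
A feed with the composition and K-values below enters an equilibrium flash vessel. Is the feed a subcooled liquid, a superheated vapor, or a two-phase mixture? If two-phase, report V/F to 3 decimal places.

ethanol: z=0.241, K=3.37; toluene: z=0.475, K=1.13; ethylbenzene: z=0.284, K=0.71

superheated vapor

ΣzᵢKᵢ = 1.551; Σzᵢ/Kᵢ = 0.892.
Since Σzᵢ/Kᵢ < 1 the mixture is above its dew point — single vapor phase.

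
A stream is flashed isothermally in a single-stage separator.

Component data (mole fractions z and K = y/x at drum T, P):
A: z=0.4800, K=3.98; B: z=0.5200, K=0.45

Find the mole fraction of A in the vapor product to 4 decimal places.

Binary case is linear: z₁(K₁−1)(1+β(K₂−1)) + z₂(K₂−1)(1+β(K₁−1)) = 0
⇒ β = [z₁(K₁−1)+z₂(K₂−1)] / [−(K₁−1)(K₂−1)] = 1.14440/1.63900 = 0.6982
Compositions from xᵢ = zᵢ/(1+β(Kᵢ−1)), yᵢ = Kᵢxᵢ:
  A: x = 0.1558, y = 0.6201
  B: x = 0.8442, y = 0.3799

y_A = 0.6201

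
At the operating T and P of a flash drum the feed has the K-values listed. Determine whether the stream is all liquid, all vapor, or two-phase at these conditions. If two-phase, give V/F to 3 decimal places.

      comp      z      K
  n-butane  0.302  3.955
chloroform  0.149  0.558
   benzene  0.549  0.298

ΣzᵢKᵢ = 1.441; Σzᵢ/Kᵢ = 2.186.
Both exceed 1, so a two-phase solution exists.
Material balance + equilibrium reduce to Σ zᵢ(Kᵢ−1)/(1+ψ(Kᵢ−1)) = 0.
Newton iteration, ψ⁰ = 0.6:
  ψ = 0.600: g = -0.4337, g' = -1.204 → ψ = 0.240
  ψ = 0.240: g = -0.0150, g' = -1.331 → ψ = 0.229
Converged at ψ = 0.229.

two-phase, V/F = 0.229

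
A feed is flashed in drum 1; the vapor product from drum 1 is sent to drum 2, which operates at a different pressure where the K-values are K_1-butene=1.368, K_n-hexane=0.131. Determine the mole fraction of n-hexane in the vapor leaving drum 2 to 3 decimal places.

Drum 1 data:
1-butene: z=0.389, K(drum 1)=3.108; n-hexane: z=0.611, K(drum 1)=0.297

Drum 1:
Rachford–Rice: g(ψ₁) = Σ zᵢ(Kᵢ−1)/(1+ψ₁(Kᵢ−1)) = 0.
Feasibility: ΣzᵢKᵢ = 1.390, Σzᵢ/Kᵢ = 2.182 — both > 1, two phases present.
Binary case is linear: z₁(K₁−1)(1+ψ₁(K₂−1)) + z₂(K₂−1)(1+ψ₁(K₁−1)) = 0
⇒ ψ₁ = [z₁(K₁−1)+z₂(K₂−1)] / [−(K₁−1)(K₂−1)] = 0.3905/1.4819 = 0.263
Drum-1 compositions:
  1-butene: x = 0.250, y = 0.777
  n-hexane: x = 0.750, y = 0.223
Drum-2 feed = drum-1 vapor: z₂ = (0.7773, 0.2227).
Drum 2:
Rachford–Rice: g(ψ₂) = Σ zᵢ(Kᵢ−1)/(1+ψ₂(Kᵢ−1)) = 0.
Feasibility: ΣzᵢKᵢ = 1.092, Σzᵢ/Kᵢ = 2.268 — both > 1, two phases present.
Binary case is linear: z₁(K₁−1)(1+ψ₂(K₂−1)) + z₂(K₂−1)(1+ψ₂(K₁−1)) = 0
⇒ ψ₂ = [z₁(K₁−1)+z₂(K₂−1)] / [−(K₁−1)(K₂−1)] = 0.0925/0.3198 = 0.289
  1-butene: x = 0.703, y = 0.961
  n-hexane: x = 0.297, y = 0.039

y_n-hexane (drum 2) = 0.039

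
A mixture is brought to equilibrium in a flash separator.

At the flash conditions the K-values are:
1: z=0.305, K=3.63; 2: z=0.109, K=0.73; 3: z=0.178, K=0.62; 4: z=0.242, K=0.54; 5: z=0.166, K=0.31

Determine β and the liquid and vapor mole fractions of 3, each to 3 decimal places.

β = 0.379, x_3 = 0.208, y_3 = 0.129

Rachford–Rice: g(β) = Σ zᵢ(Kᵢ−1)/(1+β(Kᵢ−1)) = 0.
Check two-phase: ΣzᵢKᵢ = 1.479 > 1 and Σzᵢ/Kᵢ = 1.504 > 1, so g(0) = 0.479 > 0 and g(1) = -0.504 < 0.
Iterate (Newton) starting at β = 0.5:
  β = 0.500: g = -0.0905, g' = -0.714 → β = 0.373
  β = 0.373: g = 0.0045, g' = -0.800 → β = 0.379
Converged at β = 0.379.
Compositions from xᵢ = zᵢ/(1+β(Kᵢ−1)), yᵢ = Kᵢxᵢ:
  1: x = 0.153, y = 0.554
  2: x = 0.121, y = 0.089
  3: x = 0.208, y = 0.129
  4: x = 0.293, y = 0.158
  5: x = 0.225, y = 0.070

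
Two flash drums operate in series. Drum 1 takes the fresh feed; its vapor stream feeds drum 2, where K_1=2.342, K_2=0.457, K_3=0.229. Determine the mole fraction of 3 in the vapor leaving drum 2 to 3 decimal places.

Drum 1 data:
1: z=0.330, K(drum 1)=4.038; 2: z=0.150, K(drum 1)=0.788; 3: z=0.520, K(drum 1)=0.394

Drum 1:
Let ψ₁ = V/F and solve Σ zᵢ(Kᵢ−1)/(1+ψ₁(Kᵢ−1)) = 0.
Check two-phase: ΣzᵢKᵢ = 1.656 > 1 and Σzᵢ/Kᵢ = 1.592 > 1, so g(0) = 0.656 > 0 and g(1) = -0.592 < 0.
Newton iteration, ψ₁⁰ = 0.5:
  ψ₁ = 0.500: g = -0.0897, g' = -0.882 → ψ₁ = 0.398
  ψ₁ = 0.398: g = 0.0036, g' = -0.963 → ψ₁ = 0.402
Converged at ψ₁ = 0.402.
Drum-1 compositions:
  1: x = 0.149, y = 0.600
  2: x = 0.164, y = 0.129
  3: x = 0.687, y = 0.271
Drum-2 feed = drum-1 vapor: z₂ = (0.5999, 0.1292, 0.2709).
Drum 2:
Newton–Raphson from ψ₂ = 0.5:
  ψ₂ = 0.500: g = 0.0457, g' = -0.885 → ψ₂ = 0.552
  ψ₂ = 0.552: g = -0.0009, g' = -0.922 → ψ₂ = 0.551
Converged at ψ₂ = 0.551.
  1: x = 0.345, y = 0.808
  2: x = 0.184, y = 0.084
  3: x = 0.471, y = 0.108

y_3 (drum 2) = 0.108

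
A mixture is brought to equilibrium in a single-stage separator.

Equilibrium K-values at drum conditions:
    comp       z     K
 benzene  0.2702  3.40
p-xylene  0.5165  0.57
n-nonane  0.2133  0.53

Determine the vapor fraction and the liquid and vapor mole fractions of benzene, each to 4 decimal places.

Newton iteration, ψ⁰ = 0.5:
  ψ = 0.5000: g = -0.11921, g' = -0.5571 → ψ = 0.2860
  ψ = 0.2860: g = 0.01548, g' = -0.7343 → ψ = 0.3071
  ψ = 0.3071: g = 0.00029, g' = -0.7070 → ψ = 0.3075
Converged at ψ = 0.3075.
Compositions from xᵢ = zᵢ/(1+ψ(Kᵢ−1)), yᵢ = Kᵢxᵢ:
  benzene: x = 0.1555, y = 0.5286
  p-xylene: x = 0.5952, y = 0.3393
  n-nonane: x = 0.2493, y = 0.1321

ψ = 0.3075, x_benzene = 0.1555, y_benzene = 0.5286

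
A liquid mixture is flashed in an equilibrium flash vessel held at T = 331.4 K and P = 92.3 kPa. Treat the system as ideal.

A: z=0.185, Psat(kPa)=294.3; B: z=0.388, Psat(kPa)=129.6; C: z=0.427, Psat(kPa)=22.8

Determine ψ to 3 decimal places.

Raoult's law: Kᵢ = Pᵢˢᵃᵗ/P = Pᵢˢᵃᵗ/92.3.
  K_A = 294.3/92.3 = 3.18852, K_B = 129.6/92.3 = 1.40412, K_C = 22.8/92.3 = 0.24702
Rachford–Rice: g(ψ) = Σ zᵢ(Kᵢ−1)/(1+ψ(Kᵢ−1)) = 0.
Check two-phase: ΣzᵢKᵢ = 1.240 > 1 and Σzᵢ/Kᵢ = 2.063 > 1, so g(0) = 0.240 > 0 and g(1) = -1.063 < 0.
Newton iteration, ψ⁰ = 0.66:
  ψ = 0.660: g = -0.3498, g' = -1.145 → ψ = 0.354
  ψ = 0.354: g = -0.0734, g' = -0.780 → ψ = 0.260
Converged at ψ = 0.260.

ψ = 0.260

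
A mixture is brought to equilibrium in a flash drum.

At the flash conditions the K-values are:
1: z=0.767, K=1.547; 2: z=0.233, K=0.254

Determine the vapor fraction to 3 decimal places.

Rachford–Rice: g(ψ) = Σ zᵢ(Kᵢ−1)/(1+ψ(Kᵢ−1)) = 0.
Feasibility: ΣzᵢKᵢ = 1.246, Σzᵢ/Kᵢ = 1.413 — both > 1, two phases present.
Binary case is linear: z₁(K₁−1)(1+ψ(K₂−1)) + z₂(K₂−1)(1+ψ(K₁−1)) = 0
⇒ ψ = [z₁(K₁−1)+z₂(K₂−1)] / [−(K₁−1)(K₂−1)] = 0.2457/0.4081 = 0.602

ψ = 0.602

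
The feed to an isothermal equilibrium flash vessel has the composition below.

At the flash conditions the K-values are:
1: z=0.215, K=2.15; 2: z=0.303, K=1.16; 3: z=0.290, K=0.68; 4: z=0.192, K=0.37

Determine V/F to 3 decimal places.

Rachford–Rice: g(V/F) = Σ zᵢ(Kᵢ−1)/(1+V/F(Kᵢ−1)) = 0.
g(0) = ΣzᵢKᵢ − 1 = 0.082 and g(1) = 1 − Σzᵢ/Kᵢ = -0.307, so a root lies in (0, 1).
Newton–Raphson from V/F = 0.5:
  V/F = 0.500: g = -0.0852, g' = -0.326 → V/F = 0.239
  V/F = 0.239: g = -0.0021, g' = -0.323 → V/F = 0.232
Converged at V/F = 0.232.

V/F = 0.232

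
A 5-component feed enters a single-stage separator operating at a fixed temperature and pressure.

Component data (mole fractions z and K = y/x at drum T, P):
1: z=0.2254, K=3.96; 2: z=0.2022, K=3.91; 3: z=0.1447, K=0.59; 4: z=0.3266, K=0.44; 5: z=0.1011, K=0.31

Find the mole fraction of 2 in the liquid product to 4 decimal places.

Material balance + equilibrium reduce to Σ zᵢ(Kᵢ−1)/(1+ψ(Kᵢ−1)) = 0.
Check two-phase: ΣzᵢKᵢ = 1.9436 > 1 and Σzᵢ/Kᵢ = 1.4223 > 1, so g(0) = 0.9436 > 0 and g(1) = -0.4223 < 0.
Newton–Raphson from ψ = 0.5:
  ψ = 0.5000: g = 0.07355, g' = -0.9534 → ψ = 0.5771
  ψ = 0.5771: g = 0.00206, g' = -0.9060 → ψ = 0.5794
Converged at ψ = 0.5794.
Compositions from xᵢ = zᵢ/(1+ψ(Kᵢ−1)), yᵢ = Kᵢxᵢ:
  1: x = 0.0830, y = 0.3287
  2: x = 0.0753, y = 0.2943
  3: x = 0.1898, y = 0.1120
  4: x = 0.4835, y = 0.2127
  5: x = 0.1684, y = 0.0522

x_2 = 0.0753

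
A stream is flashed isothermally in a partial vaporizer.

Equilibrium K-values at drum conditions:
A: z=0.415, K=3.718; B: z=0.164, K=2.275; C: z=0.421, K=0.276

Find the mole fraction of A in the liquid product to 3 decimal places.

Let ψ = V/F and solve Σ zᵢ(Kᵢ−1)/(1+ψ(Kᵢ−1)) = 0.
Check two-phase: ΣzᵢKᵢ = 2.032 > 1 and Σzᵢ/Kᵢ = 1.709 > 1, so g(0) = 1.032 > 0 and g(1) = -0.709 < 0.
Newton iteration, ψ⁰ = 0.39:
  ψ = 0.390: g = 0.2625, g' = -1.270 → ψ = 0.597
  ψ = 0.597: g = 0.0123, g' = -1.216 → ψ = 0.607
Converged at ψ = 0.607.
Compositions from xᵢ = zᵢ/(1+ψ(Kᵢ−1)), yᵢ = Kᵢxᵢ:
  A: x = 0.157, y = 0.582
  B: x = 0.092, y = 0.210
  C: x = 0.751, y = 0.207

x_A = 0.157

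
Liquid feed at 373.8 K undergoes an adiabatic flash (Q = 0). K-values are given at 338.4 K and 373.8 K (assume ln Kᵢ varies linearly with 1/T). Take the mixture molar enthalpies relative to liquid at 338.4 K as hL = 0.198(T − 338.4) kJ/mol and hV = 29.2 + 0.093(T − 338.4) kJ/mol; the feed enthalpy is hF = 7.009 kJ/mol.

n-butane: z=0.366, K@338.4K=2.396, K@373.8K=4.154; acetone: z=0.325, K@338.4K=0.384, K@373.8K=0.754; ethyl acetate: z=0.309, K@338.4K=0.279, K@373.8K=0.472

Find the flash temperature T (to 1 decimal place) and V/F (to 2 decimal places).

Adiabatic flash: solve Rachford–Rice at each trial T, then check hF = ψ·hV(T) + (1−ψ)·hL(T).
  T = 338.4 K: K = (2.396, 0.384, 0.279), RR gives ψ = 0.094, H_out = 2.751 kJ/mol
  T = 373.8 K: K = (4.154, 0.754, 0.472), RR gives ψ = 0.707, H_out = 25.038 kJ/mol
  T = 356.1 K: K = (3.198, 0.547, 0.368), RR gives ψ = 0.384, H_out = 14.007 kJ/mol
  T = 347.2 K: K = (2.776, 0.460, 0.321), RR gives ψ = 0.244, H_out = 8.641 kJ/mol
  T = 342.8 K: K = (2.582, 0.421, 0.300), RR gives ψ = 0.172, H_out = 5.811 kJ/mol
  T = 345.0 K: K = (2.678, 0.440, 0.310), RR gives ψ = 0.208, H_out = 7.249 kJ/mol
Linear interpolation between T = 342.8 (H_out = 5.811) and T = 345.0 (H_out = 7.249) on hF = 7.009 gives T ≈ 344.6 K, at which ψ = 0.20.

T = 344.6 K, V/F = 0.20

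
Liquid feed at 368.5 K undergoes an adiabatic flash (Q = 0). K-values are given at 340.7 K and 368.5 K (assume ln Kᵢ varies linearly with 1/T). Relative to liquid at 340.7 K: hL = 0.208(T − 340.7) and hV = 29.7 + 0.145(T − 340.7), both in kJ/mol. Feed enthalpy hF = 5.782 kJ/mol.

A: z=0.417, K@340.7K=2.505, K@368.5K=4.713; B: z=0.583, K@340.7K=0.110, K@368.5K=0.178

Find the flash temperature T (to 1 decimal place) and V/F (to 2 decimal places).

T = 346.0 K, V/F = 0.16

Adiabatic flash: solve Rachford–Rice at each trial T, then check hF = ψ·hV(T) + (1−ψ)·hL(T).
  T = 340.7 K: K = (2.505, 0.110), RR gives ψ = 0.081, H_out = 2.411 kJ/mol
  T = 368.5 K: K = (4.713, 0.178), RR gives ψ = 0.350, H_out = 15.572 kJ/mol
  T = 354.6 K: K = (3.479, 0.141), RR gives ψ = 0.250, H_out = 10.109 kJ/mol
  T = 347.6 K: K = (2.958, 0.125), RR gives ψ = 0.179, H_out = 6.667 kJ/mol
  T = 344.1 K: K = (2.721, 0.117), RR gives ψ = 0.134, H_out = 4.647 kJ/mol
  T = 345.9 K: K = (2.841, 0.121), RR gives ψ = 0.158, H_out = 5.717 kJ/mol
Linear interpolation between T = 345.9 (H_out = 5.717) and T = 347.6 (H_out = 6.667) on hF = 5.782 gives T ≈ 346.0 K, at which ψ = 0.16.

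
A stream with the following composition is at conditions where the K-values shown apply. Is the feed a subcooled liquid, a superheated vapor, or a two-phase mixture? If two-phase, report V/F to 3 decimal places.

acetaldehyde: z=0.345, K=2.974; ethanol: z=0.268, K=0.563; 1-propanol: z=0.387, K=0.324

ΣzᵢKᵢ = 1.302; Σzᵢ/Kᵢ = 1.786.
Both exceed 1, so a two-phase solution exists.
Newton–Raphson from ψ = 0.63:
  ψ = 0.630: g = -0.3137, g' = -0.901 → ψ = 0.282
  ψ = 0.282: g = -0.0191, g' = -0.892 → ψ = 0.260
  ψ = 0.260: g = 0.0002, g' = -0.912 → ψ = 0.261
Converged at ψ = 0.261.

two-phase, V/F = 0.261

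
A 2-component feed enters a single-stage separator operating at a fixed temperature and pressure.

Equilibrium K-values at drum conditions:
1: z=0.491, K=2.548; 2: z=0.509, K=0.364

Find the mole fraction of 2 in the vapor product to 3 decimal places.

y_2 = 0.258

Iterate (Newton) starting at ψ = 0.6:
  ψ = 0.600: g = -0.1294, g' = -0.855 → ψ = 0.449
  ψ = 0.449: g = -0.0044, g' = -0.813 → ψ = 0.443
Converged at ψ = 0.443.
Compositions from xᵢ = zᵢ/(1+ψ(Kᵢ−1)), yᵢ = Kᵢxᵢ:
  1: x = 0.291, y = 0.742
  2: x = 0.709, y = 0.258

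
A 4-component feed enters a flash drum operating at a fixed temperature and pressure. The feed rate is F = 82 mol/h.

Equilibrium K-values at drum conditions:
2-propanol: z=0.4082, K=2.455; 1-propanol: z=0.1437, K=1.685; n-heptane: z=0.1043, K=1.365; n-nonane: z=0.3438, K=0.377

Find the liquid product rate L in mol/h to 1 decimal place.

Material balance + equilibrium reduce to Σ zᵢ(Kᵢ−1)/(1+ψ(Kᵢ−1)) = 0.
Check two-phase: ΣzᵢKᵢ = 1.5162 > 1 and Σzᵢ/Kᵢ = 1.2399 > 1, so g(0) = 0.5162 > 0 and g(1) = -0.2399 < 0.
Newton iteration, ψ⁰ = 0.5:
  ψ = 0.5000: g = 0.13823, g' = -0.6184 → ψ = 0.7235
  ψ = 0.7235: g = -0.00470, g' = -0.6863 → ψ = 0.7167
Converged at ψ = 0.7167.
Then V = ψ·F = 0.7167·82 = 58.8 mol/h and L = F − V = 23.2 mol/h.

L = 23.2 mol/h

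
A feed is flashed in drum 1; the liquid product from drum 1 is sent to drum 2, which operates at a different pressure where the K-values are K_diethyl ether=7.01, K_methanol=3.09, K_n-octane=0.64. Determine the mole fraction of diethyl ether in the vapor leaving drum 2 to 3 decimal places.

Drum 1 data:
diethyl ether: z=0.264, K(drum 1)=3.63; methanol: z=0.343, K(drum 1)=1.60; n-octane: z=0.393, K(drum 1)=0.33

Drum 1:
Newton iteration, ψ₁⁰ = 0.34:
  ψ₁ = 0.340: g = 0.1965, g' = -0.890 → ψ₁ = 0.561
  ψ₁ = 0.561: g = 0.0127, g' = -0.820 → ψ₁ = 0.576
Converged at ψ₁ = 0.576.
Drum-1 compositions:
  diethyl ether: x = 0.105, y = 0.381
  methanol: x = 0.255, y = 0.408
  n-octane: x = 0.640, y = 0.211
Drum-2 feed = drum-1 liquid: z₂ = (0.1049, 0.2549, 0.6402).
Drum 2:
Material balance + equilibrium reduce to Σ zᵢ(Kᵢ−1)/(1+ψ₂(Kᵢ−1)) = 0.
Feasibility: ΣzᵢKᵢ = 1.933, Σzᵢ/Kᵢ = 1.098 — both > 1, two phases present.
Iterate (Newton) starting at ψ₂ = 0.5:
  ψ₂ = 0.500: g = 0.1369, g' = -0.626 → ψ₂ = 0.719
  ψ₂ = 0.719: g = 0.0205, g' = -0.463 → ψ₂ = 0.763
  ψ₂ = 0.763: g = 0.0004, g' = -0.445 → ψ₂ = 0.764
Converged at ψ₂ = 0.764.
  diethyl ether: x = 0.019, y = 0.132
  methanol: x = 0.098, y = 0.303
  n-octane: x = 0.883, y = 0.565

y_diethyl ether (drum 2) = 0.132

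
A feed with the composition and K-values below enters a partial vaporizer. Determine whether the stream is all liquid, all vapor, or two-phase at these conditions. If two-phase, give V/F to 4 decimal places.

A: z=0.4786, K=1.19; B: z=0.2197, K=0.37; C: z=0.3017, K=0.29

ΣzᵢKᵢ = 0.7383; Σzᵢ/Kᵢ = 2.0363.
Since ΣzᵢKᵢ < 1 the mixture is below its bubble point — single liquid phase.

all liquid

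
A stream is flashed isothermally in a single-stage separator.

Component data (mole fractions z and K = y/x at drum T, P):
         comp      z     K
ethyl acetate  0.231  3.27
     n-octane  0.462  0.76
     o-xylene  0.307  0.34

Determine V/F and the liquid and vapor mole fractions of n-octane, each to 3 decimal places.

V/F = 0.214, x_n-octane = 0.487, y_n-octane = 0.370

Rachford–Rice: g(V/F) = Σ zᵢ(Kᵢ−1)/(1+V/F(Kᵢ−1)) = 0.
Feasibility: ΣzᵢKᵢ = 1.211, Σzᵢ/Kᵢ = 1.581 — both > 1, two phases present.
Newton iteration, V/F⁰ = 0.41:
  V/F = 0.410: g = -0.1292, g' = -0.603 → V/F = 0.196
  V/F = 0.196: g = 0.0139, g' = -0.776 → V/F = 0.214
Converged at V/F = 0.214.
Compositions from xᵢ = zᵢ/(1+V/F(Kᵢ−1)), yᵢ = Kᵢxᵢ:
  ethyl acetate: x = 0.155, y = 0.508
  n-octane: x = 0.487, y = 0.370
  o-xylene: x = 0.358, y = 0.122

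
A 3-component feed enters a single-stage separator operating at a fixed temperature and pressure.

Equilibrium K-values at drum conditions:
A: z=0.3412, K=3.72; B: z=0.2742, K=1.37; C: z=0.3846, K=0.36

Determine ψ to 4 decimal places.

Material balance + equilibrium reduce to Σ zᵢ(Kᵢ−1)/(1+ψ(Kᵢ−1)) = 0.
Feasibility: ΣzᵢKᵢ = 1.7834, Σzᵢ/Kᵢ = 1.3602 — both > 1, two phases present.
Iterate (Newton) starting at ψ = 0.5:
  ψ = 0.5000: g = 0.11689, g' = -0.8207 → ψ = 0.6424
  ψ = 0.6424: g = 0.00175, g' = -0.8133 → ψ = 0.6446
Converged at ψ = 0.6446.

ψ = 0.6446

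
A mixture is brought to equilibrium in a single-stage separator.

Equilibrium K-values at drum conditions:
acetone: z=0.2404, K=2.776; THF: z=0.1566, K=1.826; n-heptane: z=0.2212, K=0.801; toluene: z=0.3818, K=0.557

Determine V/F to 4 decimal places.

Newton iteration, V/F⁰ = 0.5:
  V/F = 0.5000: g = 0.05154, g' = -0.4007 → V/F = 0.6286
  V/F = 0.6286: g = 0.00214, g' = -0.3709 → V/F = 0.6344
Converged at V/F = 0.6344.

V/F = 0.6344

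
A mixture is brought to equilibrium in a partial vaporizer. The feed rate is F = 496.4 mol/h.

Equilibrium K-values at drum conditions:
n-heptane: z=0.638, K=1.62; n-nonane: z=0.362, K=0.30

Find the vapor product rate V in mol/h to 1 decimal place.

Material balance + equilibrium reduce to Σ zᵢ(Kᵢ−1)/(1+ψ(Kᵢ−1)) = 0.
g(0) = ΣzᵢKᵢ − 1 = 0.142 and g(1) = 1 − Σzᵢ/Kᵢ = -0.600, so a root lies in (0, 1).
Newton iteration, ψ⁰ = 0.5:
  ψ = 0.500: g = -0.0879, g' = -0.563 → ψ = 0.344
  ψ = 0.344: g = -0.0077, g' = -0.474 → ψ = 0.328
Converged at ψ = 0.328.
Then V = ψ·F = 0.3276·496.4 = 162.6 mol/h and L = F − V = 333.8 mol/h.

V = 162.6 mol/h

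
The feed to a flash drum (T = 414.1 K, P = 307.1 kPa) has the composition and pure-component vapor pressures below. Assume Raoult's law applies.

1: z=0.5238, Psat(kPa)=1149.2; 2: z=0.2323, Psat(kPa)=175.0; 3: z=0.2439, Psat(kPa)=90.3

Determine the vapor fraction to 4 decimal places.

ψ = 0.7084

Raoult's law: Kᵢ = Pᵢˢᵃᵗ/P = Pᵢˢᵃᵗ/307.1.
  K_1 = 1149.2/307.1 = 3.742104, K_2 = 175.0/307.1 = 0.569847, K_3 = 90.3/307.1 = 0.294041
Let ψ = V/F and solve Σ zᵢ(Kᵢ−1)/(1+ψ(Kᵢ−1)) = 0.
g(0) = ΣzᵢKᵢ − 1 = 1.1642 and g(1) = 1 − Σzᵢ/Kᵢ = -0.3771, so a root lies in (0, 1).
Newton–Raphson from ψ = 0.37:
  ψ = 0.3700: g = 0.36106, g' = -1.2539 → ψ = 0.6579
  ψ = 0.6579: g = 0.05131, g' = -1.0083 → ψ = 0.7088
  ψ = 0.7088: g = -0.00048, g' = -1.0305 → ψ = 0.7084
Converged at ψ = 0.7084.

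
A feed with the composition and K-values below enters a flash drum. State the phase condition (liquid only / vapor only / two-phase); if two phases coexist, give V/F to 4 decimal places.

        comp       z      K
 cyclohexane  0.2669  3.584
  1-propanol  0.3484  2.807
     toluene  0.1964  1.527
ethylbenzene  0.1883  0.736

vapor only

ΣzᵢKᵢ = 2.3730; Σzᵢ/Kᵢ = 0.5830.
Since Σzᵢ/Kᵢ < 1 the mixture is above its dew point — single vapor phase.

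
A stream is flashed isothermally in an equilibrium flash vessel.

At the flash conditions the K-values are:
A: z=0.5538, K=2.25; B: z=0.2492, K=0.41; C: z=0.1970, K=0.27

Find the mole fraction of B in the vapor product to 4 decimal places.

Iterate (Newton) starting at V/F = 0.62:
  V/F = 0.6200: g = -0.10455, g' = -0.8407 → V/F = 0.4956
  V/F = 0.4956: g = -0.00570, g' = -0.7609 → V/F = 0.4881
Converged at V/F = 0.4881.
Compositions from xᵢ = zᵢ/(1+V/F(Kᵢ−1)), yᵢ = Kᵢxᵢ:
  A: x = 0.3439, y = 0.7739
  B: x = 0.3500, y = 0.1435
  C: x = 0.3061, y = 0.0826

y_B = 0.1435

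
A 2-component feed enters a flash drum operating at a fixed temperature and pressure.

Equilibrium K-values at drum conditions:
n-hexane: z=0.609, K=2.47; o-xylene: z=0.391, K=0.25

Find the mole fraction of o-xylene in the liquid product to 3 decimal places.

x_o-xylene = 0.662

Let β = V/F and solve Σ zᵢ(Kᵢ−1)/(1+β(Kᵢ−1)) = 0.
Check two-phase: ΣzᵢKᵢ = 1.602 > 1 and Σzᵢ/Kᵢ = 1.811 > 1, so g(0) = 0.602 > 0 and g(1) = -0.811 < 0.
Newton–Raphson from β = 0.5:
  β = 0.500: g = 0.0468, g' = -1.000 → β = 0.547
  β = 0.547: g = -0.0008, g' = -1.036 → β = 0.546
Converged at β = 0.546.
Compositions from xᵢ = zᵢ/(1+β(Kᵢ−1)), yᵢ = Kᵢxᵢ:
  n-hexane: x = 0.338, y = 0.834
  o-xylene: x = 0.662, y = 0.166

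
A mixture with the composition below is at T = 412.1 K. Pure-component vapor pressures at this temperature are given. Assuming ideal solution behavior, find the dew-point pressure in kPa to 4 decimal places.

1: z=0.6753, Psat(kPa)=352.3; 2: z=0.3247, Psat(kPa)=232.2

At the dew point ψ → 1, so Σzᵢ/Kᵢ = 1 with Kᵢ = Pᵢˢᵃᵗ/P ⇒ 1/P = Σzᵢ/Pᵢˢᵃᵗ.
1/P = 0.6753/352.3 + 0.3247/232.2 = 0.0033152 ⇒ P = 301.6413 kPa

Pdew = 301.6413 kPa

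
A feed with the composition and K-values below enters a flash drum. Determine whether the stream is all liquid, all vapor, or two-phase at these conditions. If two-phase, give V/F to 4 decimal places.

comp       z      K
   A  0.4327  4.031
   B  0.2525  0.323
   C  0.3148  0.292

ΣzᵢKᵢ = 1.9177; Σzᵢ/Kᵢ = 1.9672.
Both exceed 1, so a two-phase solution exists.
Let ψ = V/F and solve Σ zᵢ(Kᵢ−1)/(1+ψ(Kᵢ−1)) = 0.
Newton–Raphson from ψ = 0.63:
  ψ = 0.6300: g = -0.24965, g' = -1.3357 → ψ = 0.4431
  ψ = 0.4431: g = -0.00920, g' = -1.2953 → ψ = 0.4360
Converged at ψ = 0.4360.

two-phase, V/F = 0.4360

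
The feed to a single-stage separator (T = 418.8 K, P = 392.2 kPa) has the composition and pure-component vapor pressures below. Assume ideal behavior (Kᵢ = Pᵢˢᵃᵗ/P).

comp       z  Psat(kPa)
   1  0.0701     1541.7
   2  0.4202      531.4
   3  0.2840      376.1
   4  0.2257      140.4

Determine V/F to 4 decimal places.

Raoult's law: Kᵢ = Pᵢˢᵃᵗ/P = Pᵢˢᵃᵗ/392.2.
  K_1 = 1541.7/392.2 = 3.930903, K_2 = 531.4/392.2 = 1.354921, K_3 = 376.1/392.2 = 0.958950, K_4 = 140.4/392.2 = 0.357981
Rachford–Rice: g(V/F) = Σ zᵢ(Kᵢ−1)/(1+V/F(Kᵢ−1)) = 0.
Check two-phase: ΣzᵢKᵢ = 1.1980 > 1 and Σzᵢ/Kᵢ = 1.2546 > 1, so g(0) = 0.1980 > 0 and g(1) = -0.2546 < 0.
Iterate (Newton) starting at V/F = 0.41:
  V/F = 0.4100: g = 0.01498, g' = -0.3364 → V/F = 0.4545
  V/F = 0.4545: g = 0.00003, g' = -0.3360 → V/F = 0.4546
Converged at V/F = 0.4546.

V/F = 0.4546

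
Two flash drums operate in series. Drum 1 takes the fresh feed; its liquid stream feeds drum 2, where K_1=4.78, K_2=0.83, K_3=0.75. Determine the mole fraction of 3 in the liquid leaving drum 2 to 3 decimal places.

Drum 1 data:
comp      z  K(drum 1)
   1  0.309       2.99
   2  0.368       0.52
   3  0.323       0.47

x_3 (drum 2) = 0.464

Drum 1:
Iterate (Newton) starting at ψ₁ = 0.5:
  ψ₁ = 0.500: g = -0.1571, g' = -0.622 → ψ₁ = 0.247
  ψ₁ = 0.247: g = 0.0145, g' = -0.779 → ψ₁ = 0.266
Converged at ψ₁ = 0.266.
Drum-1 compositions:
  1: x = 0.202, y = 0.604
  2: x = 0.422, y = 0.219
  3: x = 0.376, y = 0.177
Drum-2 feed = drum-1 liquid: z₂ = (0.2019, 0.4220, 0.3761).
Drum 2:
Newton–Raphson from ψ₂ = 0.48:
  ψ₂ = 0.480: g = 0.0863, g' = -0.409 → ψ₂ = 0.691
  ψ₂ = 0.691: g = 0.0164, g' = -0.271 → ψ₂ = 0.751
  ψ₂ = 0.751: g = 0.0007, g' = -0.247 → ψ₂ = 0.754
Converged at ψ₂ = 0.754.
  1: x = 0.052, y = 0.251
  2: x = 0.484, y = 0.402
  3: x = 0.464, y = 0.348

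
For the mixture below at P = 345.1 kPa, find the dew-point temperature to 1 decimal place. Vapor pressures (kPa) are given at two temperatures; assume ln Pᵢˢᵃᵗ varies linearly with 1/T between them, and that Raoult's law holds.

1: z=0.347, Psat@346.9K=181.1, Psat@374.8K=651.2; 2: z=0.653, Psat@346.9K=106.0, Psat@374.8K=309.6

Dew-point temperature: Σzᵢ·P/Pᵢˢᵃᵗ(T) = 1. Interpolate ln Pᵢˢᵃᵗ = aᵢ + bᵢ/T.
  T = 346.9 K: ΣzᵢP/Pᵢˢᵃᵗ = 2.7872
  T = 374.8 K: ΣzᵢP/Pᵢˢᵃᵗ = 0.9118
  T = 360.9 K: ΣzᵢP/Pᵢˢᵃᵗ = 1.5555
  T = 367.9 K: ΣzᵢP/Pᵢˢᵃᵗ = 1.1824
  T = 371.4 K: ΣzᵢP/Pᵢˢᵃᵗ = 1.0350
  T = 373.1 K: ΣzᵢP/Pᵢˢᵃᵗ = 0.9712
Interpolating between 371.4 K and 373.1 K gives T ≈ 372.3 K.

T = 372.3 K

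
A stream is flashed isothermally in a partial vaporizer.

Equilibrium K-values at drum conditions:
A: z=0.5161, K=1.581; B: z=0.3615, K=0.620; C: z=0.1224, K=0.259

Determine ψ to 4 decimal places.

Material balance + equilibrium reduce to Σ zᵢ(Kᵢ−1)/(1+ψ(Kᵢ−1)) = 0.
Check two-phase: ΣzᵢKᵢ = 1.0718 > 1 and Σzᵢ/Kᵢ = 1.3821 > 1, so g(0) = 0.0718 > 0 and g(1) = -0.3821 < 0.
Newton–Raphson from ψ = 0.5:
  ψ = 0.5000: g = -0.08132, g' = -0.3538 → ψ = 0.2701
  ψ = 0.2701: g = -0.00731, g' = -0.3000 → ψ = 0.2458
  ψ = 0.2458: g = -0.00003, g' = -0.2974 → ψ = 0.2457
Converged at ψ = 0.2457.

ψ = 0.2457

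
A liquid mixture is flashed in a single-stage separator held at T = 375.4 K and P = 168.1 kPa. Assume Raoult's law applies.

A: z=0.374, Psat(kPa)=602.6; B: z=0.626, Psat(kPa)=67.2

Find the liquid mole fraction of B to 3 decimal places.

Raoult's law: Kᵢ = Pᵢˢᵃᵗ/P = Pᵢˢᵃᵗ/168.1.
  K_A = 602.6/168.1 = 3.58477, K_B = 67.2/168.1 = 0.39976
Rachford–Rice: g(ψ) = Σ zᵢ(Kᵢ−1)/(1+ψ(Kᵢ−1)) = 0.
Feasibility: ΣzᵢKᵢ = 1.591, Σzᵢ/Kᵢ = 1.670 — both > 1, two phases present.
Binary case is linear: z₁(K₁−1)(1+ψ(K₂−1)) + z₂(K₂−1)(1+ψ(K₁−1)) = 0
⇒ ψ = [z₁(K₁−1)+z₂(K₂−1)] / [−(K₁−1)(K₂−1)] = 0.5910/1.5515 = 0.381
Compositions from xᵢ = zᵢ/(1+ψ(Kᵢ−1)), yᵢ = Kᵢxᵢ:
  A: x = 0.188, y = 0.676
  B: x = 0.812, y = 0.324

x_B = 0.812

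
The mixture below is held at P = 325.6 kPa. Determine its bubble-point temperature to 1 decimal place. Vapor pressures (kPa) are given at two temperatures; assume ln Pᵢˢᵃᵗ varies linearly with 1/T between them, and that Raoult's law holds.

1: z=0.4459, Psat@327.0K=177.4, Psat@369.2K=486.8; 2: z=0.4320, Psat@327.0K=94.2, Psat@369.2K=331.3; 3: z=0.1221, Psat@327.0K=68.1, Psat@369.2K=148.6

Bubble-point temperature: ΣzᵢPᵢˢᵃᵗ(T) = P. Interpolate ln Pᵢˢᵃᵗ = aᵢ + bᵢ/T.
  T = 327.0 K: ΣzᵢPᵢˢᵃᵗ = 128.11 kPa
  T = 369.2 K: ΣzᵢPᵢˢᵃᵗ = 378.33 kPa
  T = 348.1 K: ΣzᵢPᵢˢᵃᵗ = 226.96 kPa
  T = 358.6 K: ΣzᵢPᵢˢᵃᵗ = 294.73 kPa
  T = 363.9 K: ΣzᵢPᵢˢᵃᵗ = 334.49 kPa
  T = 361.2 K: ΣzᵢPᵢˢᵃᵗ = 313.74 kPa
  T = 362.5 K: ΣzᵢPᵢˢᵃᵗ = 323.60 kPa
Interpolating between 362.5 K and 363.9 K gives T ≈ 362.8 K.

T = 362.8 K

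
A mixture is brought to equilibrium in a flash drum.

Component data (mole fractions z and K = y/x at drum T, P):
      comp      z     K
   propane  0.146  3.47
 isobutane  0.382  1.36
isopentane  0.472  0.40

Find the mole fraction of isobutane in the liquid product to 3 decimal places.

Let β = V/F and solve Σ zᵢ(Kᵢ−1)/(1+β(Kᵢ−1)) = 0.
Feasibility: ΣzᵢKᵢ = 1.215, Σzᵢ/Kᵢ = 1.503 — both > 1, two phases present.
Newton–Raphson from β = 0.41:
  β = 0.410: g = -0.0766, g' = -0.556 → β = 0.272
  β = 0.272: g = 0.0023, g' = -0.602 → β = 0.276
Converged at β = 0.276.
Compositions from xᵢ = zᵢ/(1+β(Kᵢ−1)), yᵢ = Kᵢxᵢ:
  propane: x = 0.087, y = 0.301
  isobutane: x = 0.347, y = 0.473
  isopentane: x = 0.566, y = 0.226

x_isobutane = 0.347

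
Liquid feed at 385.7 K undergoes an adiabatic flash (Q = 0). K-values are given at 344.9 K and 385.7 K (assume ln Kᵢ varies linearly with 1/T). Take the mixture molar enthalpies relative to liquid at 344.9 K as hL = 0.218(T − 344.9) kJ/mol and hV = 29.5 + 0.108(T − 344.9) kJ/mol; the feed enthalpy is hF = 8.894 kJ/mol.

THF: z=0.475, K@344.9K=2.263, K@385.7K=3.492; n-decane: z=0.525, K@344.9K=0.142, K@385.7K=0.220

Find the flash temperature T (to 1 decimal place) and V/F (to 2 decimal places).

T = 355.7 K, V/F = 0.23

Adiabatic flash: solve Rachford–Rice at each trial T, then check hF = ψ·hV(T) + (1−ψ)·hL(T).
  T = 344.9 K: K = (2.263, 0.142), RR gives ψ = 0.138, H_out = 4.069 kJ/mol
  T = 385.7 K: K = (3.492, 0.220), RR gives ψ = 0.398, H_out = 18.857 kJ/mol
  T = 365.3 K: K = (2.845, 0.179), RR gives ψ = 0.294, H_out = 12.461 kJ/mol
  T = 355.1 K: K = (2.546, 0.160), RR gives ψ = 0.226, H_out = 8.632 kJ/mol
  T = 360.2 K: K = (2.694, 0.169), RR gives ψ = 0.262, H_out = 10.618 kJ/mol
  T = 357.6 K: K = (2.618, 0.164), RR gives ψ = 0.244, H_out = 9.626 kJ/mol
  T = 356.4 K: K = (2.583, 0.162), RR gives ψ = 0.235, H_out = 9.154 kJ/mol
  T = 355.8 K: K = (2.566, 0.161), RR gives ψ = 0.231, H_out = 8.914 kJ/mol
  T = 355.5 K: K = (2.557, 0.161), RR gives ψ = 0.229, H_out = 8.794 kJ/mol
  T = 355.6 K: K = (2.560, 0.161), RR gives ψ = 0.230, H_out = 8.834 kJ/mol
  T = 355.7 K: K = (2.563, 0.161), RR gives ψ = 0.230, H_out = 8.874 kJ/mol
Continuing to bisect between 355.7 K and 355.8 K converges to T = 355.7 K, at which ψ = 0.23.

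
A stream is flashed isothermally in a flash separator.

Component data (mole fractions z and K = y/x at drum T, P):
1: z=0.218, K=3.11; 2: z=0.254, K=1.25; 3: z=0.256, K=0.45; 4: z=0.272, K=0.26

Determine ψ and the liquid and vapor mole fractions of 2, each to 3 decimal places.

ψ = 0.187, x_2 = 0.243, y_2 = 0.303

Rachford–Rice: g(ψ) = Σ zᵢ(Kᵢ−1)/(1+ψ(Kᵢ−1)) = 0.
g(0) = ΣzᵢKᵢ − 1 = 0.181 and g(1) = 1 − Σzᵢ/Kᵢ = -0.888, so a root lies in (0, 1).
Newton iteration, ψ⁰ = 0.5:
  ψ = 0.500: g = -0.2334, g' = -0.765 → ψ = 0.195
  ψ = 0.195: g = -0.0064, g' = -0.802 → ψ = 0.187
Converged at ψ = 0.187.
Compositions from xᵢ = zᵢ/(1+ψ(Kᵢ−1)), yᵢ = Kᵢxᵢ:
  1: x = 0.156, y = 0.486
  2: x = 0.243, y = 0.303
  3: x = 0.285, y = 0.128
  4: x = 0.316, y = 0.082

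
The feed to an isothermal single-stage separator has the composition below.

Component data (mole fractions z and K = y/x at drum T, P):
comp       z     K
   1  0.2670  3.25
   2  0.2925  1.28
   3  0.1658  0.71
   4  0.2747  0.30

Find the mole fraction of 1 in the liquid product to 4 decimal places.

x_1 = 0.1251

Newton–Raphson from V/F = 0.5:
  V/F = 0.5000: g = 0.00248, g' = -0.6546 → V/F = 0.5038
Converged at V/F = 0.5038.
Compositions from xᵢ = zᵢ/(1+V/F(Kᵢ−1)), yᵢ = Kᵢxᵢ:
  1: x = 0.1251, y = 0.4067
  2: x = 0.2563, y = 0.3281
  3: x = 0.1942, y = 0.1379
  4: x = 0.4243, y = 0.1273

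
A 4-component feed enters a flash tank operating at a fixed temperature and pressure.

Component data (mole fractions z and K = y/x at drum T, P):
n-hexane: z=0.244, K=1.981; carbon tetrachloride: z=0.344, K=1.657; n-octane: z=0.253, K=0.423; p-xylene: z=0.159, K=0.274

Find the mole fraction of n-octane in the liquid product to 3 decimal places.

x_n-octane = 0.328

Let ψ = V/F and solve Σ zᵢ(Kᵢ−1)/(1+ψ(Kᵢ−1)) = 0.
Check two-phase: ΣzᵢKᵢ = 1.204 > 1 and Σzᵢ/Kᵢ = 1.509 > 1, so g(0) = 0.204 > 0 and g(1) = -0.509 < 0.
Newton–Raphson from ψ = 0.55:
  ψ = 0.550: g = -0.0845, g' = -0.592 → ψ = 0.407
  ψ = 0.407: g = -0.0054, g' = -0.525 → ψ = 0.397
Converged at ψ = 0.397.
Compositions from xᵢ = zᵢ/(1+ψ(Kᵢ−1)), yᵢ = Kᵢxᵢ:
  n-hexane: x = 0.176, y = 0.348
  carbon tetrachloride: x = 0.273, y = 0.452
  n-octane: x = 0.328, y = 0.139
  p-xylene: x = 0.223, y = 0.061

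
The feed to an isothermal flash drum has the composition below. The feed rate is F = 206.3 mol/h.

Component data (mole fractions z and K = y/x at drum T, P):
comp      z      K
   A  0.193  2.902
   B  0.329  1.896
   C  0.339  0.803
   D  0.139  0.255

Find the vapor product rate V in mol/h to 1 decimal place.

V = 159.4 mol/h

Material balance + equilibrium reduce to Σ zᵢ(Kᵢ−1)/(1+ψ(Kᵢ−1)) = 0.
Feasibility: ΣzᵢKᵢ = 1.492, Σzᵢ/Kᵢ = 1.207 — both > 1, two phases present.
Iterate (Newton) starting at ψ = 0.5:
  ψ = 0.500: g = 0.1526, g' = -0.522 → ψ = 0.793
  ψ = 0.793: g = -0.0133, g' = -0.680 → ψ = 0.773
Converged at ψ = 0.773.
Then V = ψ·F = 0.7727·206.3 = 159.4 mol/h and L = F − V = 46.9 mol/h.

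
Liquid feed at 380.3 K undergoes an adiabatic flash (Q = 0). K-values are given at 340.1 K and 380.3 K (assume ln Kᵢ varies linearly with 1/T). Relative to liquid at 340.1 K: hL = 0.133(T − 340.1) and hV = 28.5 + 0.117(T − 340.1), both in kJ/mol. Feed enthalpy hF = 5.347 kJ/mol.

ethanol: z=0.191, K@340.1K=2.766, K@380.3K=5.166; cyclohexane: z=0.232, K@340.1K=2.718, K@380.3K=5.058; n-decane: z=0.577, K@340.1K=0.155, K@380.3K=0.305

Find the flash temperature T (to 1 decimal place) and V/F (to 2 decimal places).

Adiabatic flash: solve Rachford–Rice at each trial T, then check hF = ψ·hV(T) + (1−ψ)·hL(T).
  T = 340.1 K: K = (2.766, 2.718, 0.155), RR gives ψ = 0.169, H_out = 4.814 kJ/mol
  T = 380.3 K: K = (5.166, 5.058, 0.305), RR gives ψ = 0.468, H_out = 18.387 kJ/mol
  T = 360.2 K: K = (3.847, 3.773, 0.222), RR gives ψ = 0.338, H_out = 12.191 kJ/mol
  T = 350.1 K: K = (3.275, 3.215, 0.186), RR gives ψ = 0.262, H_out = 8.764 kJ/mol
  T = 345.1 K: K = (3.013, 2.960, 0.170), RR gives ψ = 0.219, H_out = 6.883 kJ/mol
  T = 342.6 K: K = (2.888, 2.837, 0.162), RR gives ψ = 0.195, H_out = 5.876 kJ/mol
  T = 341.4 K: K = (2.829, 2.779, 0.159), RR gives ψ = 0.183, H_out = 5.374 kJ/mol
Linear interpolation between T = 340.1 (H_out = 4.814) and T = 341.4 (H_out = 5.374) on hF = 5.347 gives T ≈ 341.3 K, at which ψ = 0.18.

T = 341.3 K, V/F = 0.18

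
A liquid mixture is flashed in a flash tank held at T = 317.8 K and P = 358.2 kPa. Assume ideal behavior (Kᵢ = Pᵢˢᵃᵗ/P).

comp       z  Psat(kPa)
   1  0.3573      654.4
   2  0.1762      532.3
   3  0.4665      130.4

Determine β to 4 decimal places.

β = 0.1820

Raoult's law: Kᵢ = Pᵢˢᵃᵗ/P = Pᵢˢᵃᵗ/358.2.
  K_1 = 654.4/358.2 = 1.826912, K_2 = 532.3/358.2 = 1.486041, K_3 = 130.4/358.2 = 0.364042
Rachford–Rice: g(β) = Σ zᵢ(Kᵢ−1)/(1+β(Kᵢ−1)) = 0.
Check two-phase: ΣzᵢKᵢ = 1.0844 > 1 and Σzᵢ/Kᵢ = 1.5956 > 1, so g(0) = 0.0844 > 0 and g(1) = -0.5956 < 0.
Newton iteration, β⁰ = 0.51:
  β = 0.5100: g = -0.16264, g' = -0.5609 → β = 0.2200
  β = 0.2200: g = -0.01760, g' = -0.4639 → β = 0.1821
  β = 0.1821: g = -0.00006, g' = -0.4610 → β = 0.1820
Converged at β = 0.1820.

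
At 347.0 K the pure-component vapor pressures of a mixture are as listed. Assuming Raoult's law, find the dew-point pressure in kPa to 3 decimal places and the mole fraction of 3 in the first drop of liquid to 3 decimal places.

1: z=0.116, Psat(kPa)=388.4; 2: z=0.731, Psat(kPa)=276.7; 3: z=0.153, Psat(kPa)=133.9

At the dew point ψ → 1, so Σzᵢ/Kᵢ = 1 with Kᵢ = Pᵢˢᵃᵗ/P ⇒ 1/P = Σzᵢ/Pᵢˢᵃᵗ.
1/P = 0.116/388.4 + 0.731/276.7 + 0.153/133.9 = 0.004083 ⇒ P = 244.909 kPa
xᵢ = zᵢP/Pᵢˢᵃᵗ ⇒ x_3 = 0.153·244.909/133.9 = 0.280

Pdew = 244.909 kPa, x_3 = 0.280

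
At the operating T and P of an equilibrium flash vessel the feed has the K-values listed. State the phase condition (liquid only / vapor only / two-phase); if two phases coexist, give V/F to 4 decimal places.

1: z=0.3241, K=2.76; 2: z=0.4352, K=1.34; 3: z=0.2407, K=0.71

ΣzᵢKᵢ = 1.6486; Σzᵢ/Kᵢ = 0.7812.
Since Σzᵢ/Kᵢ < 1 the mixture is above its dew point — single vapor phase.

vapor only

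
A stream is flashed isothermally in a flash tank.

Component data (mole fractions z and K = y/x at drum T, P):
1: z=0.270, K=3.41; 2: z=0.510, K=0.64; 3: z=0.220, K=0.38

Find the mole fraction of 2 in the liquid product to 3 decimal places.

x_2 = 0.573

Rachford–Rice: g(V/F) = Σ zᵢ(Kᵢ−1)/(1+V/F(Kᵢ−1)) = 0.
Feasibility: ΣzᵢKᵢ = 1.331, Σzᵢ/Kᵢ = 1.455 — both > 1, two phases present.
Newton–Raphson from V/F = 0.5:
  V/F = 0.500: g = -0.1265, g' = -0.598 → V/F = 0.289
  V/F = 0.289: g = 0.0127, g' = -0.753 → V/F = 0.306
Converged at V/F = 0.306.
Compositions from xᵢ = zᵢ/(1+V/F(Kᵢ−1)), yᵢ = Kᵢxᵢ:
  1: x = 0.155, y = 0.530
  2: x = 0.573, y = 0.367
  3: x = 0.271, y = 0.103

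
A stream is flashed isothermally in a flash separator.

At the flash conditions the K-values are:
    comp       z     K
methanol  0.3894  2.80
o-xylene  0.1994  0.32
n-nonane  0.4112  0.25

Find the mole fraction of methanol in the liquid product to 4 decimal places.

Material balance + equilibrium reduce to Σ zᵢ(Kᵢ−1)/(1+ψ(Kᵢ−1)) = 0.
g(0) = ΣzᵢKᵢ − 1 = 0.2569 and g(1) = 1 − Σzᵢ/Kᵢ = -1.4070, so a root lies in (0, 1).
Newton iteration, ψ⁰ = 0.62:
  ψ = 0.6200: g = -0.47963, g' = -1.3655 → ψ = 0.2688
  ψ = 0.2688: g = -0.07977, g' = -1.0740 → ψ = 0.1945
  ψ = 0.1945: g = 0.00186, g' = -1.1317 → ψ = 0.1961
Converged at ψ = 0.1961.
Compositions from xᵢ = zᵢ/(1+ψ(Kᵢ−1)), yᵢ = Kᵢxᵢ:
  methanol: x = 0.2878, y = 0.8058
  o-xylene: x = 0.2301, y = 0.0736
  n-nonane: x = 0.4821, y = 0.1205

x_methanol = 0.2878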